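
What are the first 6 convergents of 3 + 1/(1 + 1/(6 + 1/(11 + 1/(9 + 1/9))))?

Using the convergent recurrence p_i = a_i*p_{i-1} + p_{i-2}, q_i = a_i*q_{i-1} + q_{i-2} with p_{-2}=0, p_{-1}=1, q_{-2}=1, q_{-1}=0:
  i=0: a_0=3, p_0 = 3*1 + 0 = 3, q_0 = 3*0 + 1 = 1.
  i=1: a_1=1, p_1 = 1*3 + 1 = 4, q_1 = 1*1 + 0 = 1.
  i=2: a_2=6, p_2 = 6*4 + 3 = 27, q_2 = 6*1 + 1 = 7.
  i=3: a_3=11, p_3 = 11*27 + 4 = 301, q_3 = 11*7 + 1 = 78.
  i=4: a_4=9, p_4 = 9*301 + 27 = 2736, q_4 = 9*78 + 7 = 709.
  i=5: a_5=9, p_5 = 9*2736 + 301 = 24925, q_5 = 9*709 + 78 = 6459.

3/1, 4/1, 27/7, 301/78, 2736/709, 24925/6459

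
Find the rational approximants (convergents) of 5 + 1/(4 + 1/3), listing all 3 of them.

5/1, 21/4, 68/13

Using the convergent recurrence p_i = a_i*p_{i-1} + p_{i-2}, q_i = a_i*q_{i-1} + q_{i-2} with p_{-2}=0, p_{-1}=1, q_{-2}=1, q_{-1}=0:
  i=0: a_0=5, p_0 = 5*1 + 0 = 5, q_0 = 5*0 + 1 = 1.
  i=1: a_1=4, p_1 = 4*5 + 1 = 21, q_1 = 4*1 + 0 = 4.
  i=2: a_2=3, p_2 = 3*21 + 5 = 68, q_2 = 3*4 + 1 = 13.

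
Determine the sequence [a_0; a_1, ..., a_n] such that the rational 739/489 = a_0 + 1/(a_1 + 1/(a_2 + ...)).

[1; 1, 1, 21, 1, 2, 1, 2]

Run the Euclidean algorithm on 739 and 489; the successive quotients are the partial quotients a_0, a_1, ... (each step inverts the fractional part left over by the previous one):
  739 = 1*489 + 250, so a_0 = 1.
  489 = 1*250 + 239, so a_1 = 1.
  250 = 1*239 + 11, so a_2 = 1.
  239 = 21*11 + 8, so a_3 = 21.
  11 = 1*8 + 3, so a_4 = 1.
  8 = 2*3 + 2, so a_5 = 2.
  3 = 1*2 + 1, so a_6 = 1.
  2 = 2*1 + 0, so a_7 = 2.
The remainder reaches 0 after 8 divisions, so the expansion has 8 partial quotients, read off in order.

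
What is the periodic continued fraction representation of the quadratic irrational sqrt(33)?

[5; (1, 2, 1, 10)]

Write x_i = (sqrt(33) + m_i)/d_i with (m_0, d_0) = (0, 1). a_0 = floor(sqrt(33)) = 5, since 5^2 = 25 <= 33 < 36 = 6^2.
Iterate m_{i+1} = d_i*a_i - m_i, d_{i+1} = (33 - m_{i+1}^2)/d_i, a_{i+1} = floor((a_0 + m_{i+1})/d_{i+1}):
  m_1 = 1*5 - 0 = 5, d_1 = (33 - 5^2)/1 = 8/1 = 8, a_1 = floor((5 + 5)/8) = 1.
  m_2 = 8*1 - 5 = 3, d_2 = (33 - 3^2)/8 = 24/8 = 3, a_2 = floor((5 + 3)/3) = 2.
  m_3 = 3*2 - 3 = 3, d_3 = (33 - 3^2)/3 = 24/3 = 8, a_3 = floor((5 + 3)/8) = 1.
  m_4 = 8*1 - 3 = 5, d_4 = (33 - 5^2)/8 = 8/8 = 1, a_4 = floor((5 + 5)/1) = 10.
  m_5 = 1*10 - 5 = 5, d_5 = (33 - 5^2)/1 = 8/1 = 8: (m_5, d_5) = (m_1, d_1) = (5, 8), so from here the quotients repeat a_1, ..., a_4; the period length is 4.
Hence the expansion of sqrt(33) is a_0 = 5 followed by the repeating block 1, 2, 1, 10 (period 4).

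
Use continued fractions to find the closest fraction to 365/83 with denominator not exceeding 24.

Expand x = 365/83 as a continued fraction with the Euclidean algorithm:
  365 = 4*83 + 33, so a_0 = 4.
  83 = 2*33 + 17, so a_1 = 2.
  33 = 1*17 + 16, so a_2 = 1.
  17 = 1*16 + 1, so a_3 = 1.
  16 = 16*1 + 0, so a_4 = 16.
so x = [4; 2, 1, 1, 16].
Convergents (p_i = a_i*p_{i-1} + p_{i-2}, q_i = a_i*q_{i-1} + q_{i-2} with p_{-2}=0, p_{-1}=1, q_{-2}=1, q_{-1}=0), until the denominator exceeds 24:
  i=0: a_0=4, p_0 = 4*1 + 0 = 4, q_0 = 4*0 + 1 = 1.
  i=1: a_1=2, p_1 = 2*4 + 1 = 9, q_1 = 2*1 + 0 = 2.
  i=2: a_2=1, p_2 = 1*9 + 4 = 13, q_2 = 1*2 + 1 = 3.
  i=3: a_3=1, p_3 = 1*13 + 9 = 22, q_3 = 1*3 + 2 = 5.
  i=4: a_4=16, p_4 = 16*22 + 13 = 365, q_4 = 16*5 + 3 = 83.
q_4 = 83 > 24, so the last convergent with denominator <= 24 is p_3/q_3 = 22/5.
The closest fraction with denominator <= 24 is either p_3/q_3 or the intermediate fraction (k*p_3 + p_2)/(k*q_3 + q_2) with the largest k >= 1 whose denominator stays <= 24; these approach x as k grows, and every other convergent or intermediate fraction in range is farther away.
Largest k: floor((24 - q_2)/q_3) = floor((24 - 3)/5) = 4.
That gives (4*22 + 13)/(4*5 + 3) = 101/23.
Compare the errors: |x - 22/5| = |365*5 - 22*83|/(83*5) = 1/415, and |x - 101/23| = |365*23 - 101*83|/(83*23) = 12/1909.
Cross-multiplying, 1*1909 = 1909 < 4980 = 12*415, so 1/415 is smaller: the convergent 22/5 is closer to x than 101/23.

22/5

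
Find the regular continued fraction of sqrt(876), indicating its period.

[29; (1, 1, 2, 14, 2, 1, 1, 58)]

Write x_i = (sqrt(876) + m_i)/d_i with (m_0, d_0) = (0, 1). a_0 = floor(sqrt(876)) = 29, since 29^2 = 841 <= 876 < 900 = 30^2.
Iterate m_{i+1} = d_i*a_i - m_i, d_{i+1} = (876 - m_{i+1}^2)/d_i, a_{i+1} = floor((a_0 + m_{i+1})/d_{i+1}):
  m_1 = 1*29 - 0 = 29, d_1 = (876 - 29^2)/1 = 35/1 = 35, a_1 = floor((29 + 29)/35) = 1.
  m_2 = 35*1 - 29 = 6, d_2 = (876 - 6^2)/35 = 840/35 = 24, a_2 = floor((29 + 6)/24) = 1.
  m_3 = 24*1 - 6 = 18, d_3 = (876 - 18^2)/24 = 552/24 = 23, a_3 = floor((29 + 18)/23) = 2.
  m_4 = 23*2 - 18 = 28, d_4 = (876 - 28^2)/23 = 92/23 = 4, a_4 = floor((29 + 28)/4) = 14.
  m_5 = 4*14 - 28 = 28, d_5 = (876 - 28^2)/4 = 92/4 = 23, a_5 = floor((29 + 28)/23) = 2.
  m_6 = 23*2 - 28 = 18, d_6 = (876 - 18^2)/23 = 552/23 = 24, a_6 = floor((29 + 18)/24) = 1.
  m_7 = 24*1 - 18 = 6, d_7 = (876 - 6^2)/24 = 840/24 = 35, a_7 = floor((29 + 6)/35) = 1.
  m_8 = 35*1 - 6 = 29, d_8 = (876 - 29^2)/35 = 35/35 = 1, a_8 = floor((29 + 29)/1) = 58.
  m_9 = 1*58 - 29 = 29, d_9 = (876 - 29^2)/1 = 35/1 = 35: (m_9, d_9) = (m_1, d_1) = (29, 35), so from here the quotients repeat a_1, ..., a_8; the period length is 8.
Hence the expansion of sqrt(876) is a_0 = 29 followed by the repeating block 1, 1, 2, 14, 2, 1, 1, 58 (period 8).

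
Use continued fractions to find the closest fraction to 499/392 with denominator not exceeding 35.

Expand x = 499/392 as a continued fraction with the Euclidean algorithm:
  499 = 1*392 + 107, so a_0 = 1.
  392 = 3*107 + 71, so a_1 = 3.
  107 = 1*71 + 36, so a_2 = 1.
  71 = 1*36 + 35, so a_3 = 1.
  36 = 1*35 + 1, so a_4 = 1.
  35 = 35*1 + 0, so a_5 = 35.
so x = [1; 3, 1, 1, 1, 35].
Convergents (p_i = a_i*p_{i-1} + p_{i-2}, q_i = a_i*q_{i-1} + q_{i-2} with p_{-2}=0, p_{-1}=1, q_{-2}=1, q_{-1}=0), until the denominator exceeds 35:
  i=0: a_0=1, p_0 = 1*1 + 0 = 1, q_0 = 1*0 + 1 = 1.
  i=1: a_1=3, p_1 = 3*1 + 1 = 4, q_1 = 3*1 + 0 = 3.
  i=2: a_2=1, p_2 = 1*4 + 1 = 5, q_2 = 1*3 + 1 = 4.
  i=3: a_3=1, p_3 = 1*5 + 4 = 9, q_3 = 1*4 + 3 = 7.
  i=4: a_4=1, p_4 = 1*9 + 5 = 14, q_4 = 1*7 + 4 = 11.
  i=5: a_5=35, p_5 = 35*14 + 9 = 499, q_5 = 35*11 + 7 = 392.
q_5 = 392 > 35, so the last convergent with denominator <= 35 is p_4/q_4 = 14/11.
The closest fraction with denominator <= 35 is either p_4/q_4 or the intermediate fraction (k*p_4 + p_3)/(k*q_4 + q_3) with the largest k >= 1 whose denominator stays <= 35; these approach x as k grows, and every other convergent or intermediate fraction in range is farther away.
Largest k: floor((35 - q_3)/q_4) = floor((35 - 7)/11) = 2.
That gives (2*14 + 9)/(2*11 + 7) = 37/29.
Compare the errors: |x - 14/11| = |499*11 - 14*392|/(392*11) = 1/4312, and |x - 37/29| = |499*29 - 37*392|/(392*29) = 33/11368.
Cross-multiplying, 1*11368 = 11368 < 142296 = 33*4312, so 1/4312 is smaller: the convergent 14/11 is closer to x than 37/29.

14/11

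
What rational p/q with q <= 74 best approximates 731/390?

Expand x = 731/390 as a continued fraction with the Euclidean algorithm:
  731 = 1*390 + 341, so a_0 = 1.
  390 = 1*341 + 49, so a_1 = 1.
  341 = 6*49 + 47, so a_2 = 6.
  49 = 1*47 + 2, so a_3 = 1.
  47 = 23*2 + 1, so a_4 = 23.
  2 = 2*1 + 0, so a_5 = 2.
so x = [1; 1, 6, 1, 23, 2].
Convergents (p_i = a_i*p_{i-1} + p_{i-2}, q_i = a_i*q_{i-1} + q_{i-2} with p_{-2}=0, p_{-1}=1, q_{-2}=1, q_{-1}=0), until the denominator exceeds 74:
  i=0: a_0=1, p_0 = 1*1 + 0 = 1, q_0 = 1*0 + 1 = 1.
  i=1: a_1=1, p_1 = 1*1 + 1 = 2, q_1 = 1*1 + 0 = 1.
  i=2: a_2=6, p_2 = 6*2 + 1 = 13, q_2 = 6*1 + 1 = 7.
  i=3: a_3=1, p_3 = 1*13 + 2 = 15, q_3 = 1*7 + 1 = 8.
  i=4: a_4=23, p_4 = 23*15 + 13 = 358, q_4 = 23*8 + 7 = 191.
q_4 = 191 > 74, so the last convergent with denominator <= 74 is p_3/q_3 = 15/8.
The closest fraction with denominator <= 74 is either p_3/q_3 or the intermediate fraction (k*p_3 + p_2)/(k*q_3 + q_2) with the largest k >= 1 whose denominator stays <= 74; these approach x as k grows, and every other convergent or intermediate fraction in range is farther away.
Largest k: floor((74 - q_2)/q_3) = floor((74 - 7)/8) = 8.
That gives (8*15 + 13)/(8*8 + 7) = 133/71.
Compare the errors: |x - 15/8| = |731*8 - 15*390|/(390*8) = 2/3120, and |x - 133/71| = |731*71 - 133*390|/(390*71) = 31/27690.
Cross-multiplying, 2*27690 = 55380 < 96720 = 31*3120, so 2/3120 is smaller: the convergent 15/8 is closer to x than 133/71.

15/8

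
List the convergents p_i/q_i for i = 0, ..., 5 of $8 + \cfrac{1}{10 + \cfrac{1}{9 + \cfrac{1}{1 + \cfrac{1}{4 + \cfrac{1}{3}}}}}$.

Using the convergent recurrence p_i = a_i*p_{i-1} + p_{i-2}, q_i = a_i*q_{i-1} + q_{i-2} with p_{-2}=0, p_{-1}=1, q_{-2}=1, q_{-1}=0:
  i=0: a_0=8, p_0 = 8*1 + 0 = 8, q_0 = 8*0 + 1 = 1.
  i=1: a_1=10, p_1 = 10*8 + 1 = 81, q_1 = 10*1 + 0 = 10.
  i=2: a_2=9, p_2 = 9*81 + 8 = 737, q_2 = 9*10 + 1 = 91.
  i=3: a_3=1, p_3 = 1*737 + 81 = 818, q_3 = 1*91 + 10 = 101.
  i=4: a_4=4, p_4 = 4*818 + 737 = 4009, q_4 = 4*101 + 91 = 495.
  i=5: a_5=3, p_5 = 3*4009 + 818 = 12845, q_5 = 3*495 + 101 = 1586.

8/1, 81/10, 737/91, 818/101, 4009/495, 12845/1586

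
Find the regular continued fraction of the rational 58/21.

[2; 1, 3, 5]

Run the Euclidean algorithm on 58 and 21; the successive quotients are the partial quotients a_0, a_1, ... (each step inverts the fractional part left over by the previous one):
  58 = 2*21 + 16, so a_0 = 2.
  21 = 1*16 + 5, so a_1 = 1.
  16 = 3*5 + 1, so a_2 = 3.
  5 = 5*1 + 0, so a_3 = 5.
The remainder reaches 0 after 4 divisions, so the expansion has 4 partial quotients, read off in order.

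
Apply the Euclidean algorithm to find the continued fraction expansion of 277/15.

[18; 2, 7]

Run the Euclidean algorithm on 277 and 15; the successive quotients are the partial quotients a_0, a_1, ... (each step inverts the fractional part left over by the previous one):
  277 = 18*15 + 7, so a_0 = 18.
  15 = 2*7 + 1, so a_1 = 2.
  7 = 7*1 + 0, so a_2 = 7.
The remainder reaches 0 after 3 divisions, so the expansion has 3 partial quotients, read off in order.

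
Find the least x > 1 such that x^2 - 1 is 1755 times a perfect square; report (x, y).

First expand sqrt(1755) as a continued fraction. With x_i = (sqrt(1755) + m_i)/d_i and (m_0, d_0) = (0, 1): a_0 = floor(sqrt(1755)) = 41, since 41^2 = 1681 <= 1755 < 1764 = 42^2.
Iterate m_{i+1} = d_i*a_i - m_i, d_{i+1} = (1755 - m_{i+1}^2)/d_i, a_{i+1} = floor((a_0 + m_{i+1})/d_{i+1}):
  m_1 = 1*41 - 0 = 41, d_1 = (1755 - 41^2)/1 = 74/1 = 74, a_1 = floor((41 + 41)/74) = 1.
  m_2 = 74*1 - 41 = 33, d_2 = (1755 - 33^2)/74 = 666/74 = 9, a_2 = floor((41 + 33)/9) = 8.
  m_3 = 9*8 - 33 = 39, d_3 = (1755 - 39^2)/9 = 234/9 = 26, a_3 = floor((41 + 39)/26) = 3.
  m_4 = 26*3 - 39 = 39, d_4 = (1755 - 39^2)/26 = 234/26 = 9, a_4 = floor((41 + 39)/9) = 8.
  m_5 = 9*8 - 39 = 33, d_5 = (1755 - 33^2)/9 = 666/9 = 74, a_5 = floor((41 + 33)/74) = 1.
  m_6 = 74*1 - 33 = 41, d_6 = (1755 - 41^2)/74 = 74/74 = 1, a_6 = floor((41 + 41)/1) = 82.
  m_7 = 1*82 - 41 = 41, d_7 = (1755 - 41^2)/1 = 74/1 = 74: (m_7, d_7) = (m_1, d_1) = (41, 74), so from here the quotients repeat a_1, ..., a_6; the period length is 6.
So sqrt(1755) = [41; (1, 8, 3, 8, 1, 82)] with period length k = 6.
k is even, so the fundamental solution of x^2 - 1755y^2 = 1 is (p_{k-1}, q_{k-1}) = (p_5, q_5); compute convergents through index 5.
Convergents (p_i = a_i*p_{i-1} + p_{i-2}, q_i = a_i*q_{i-1} + q_{i-2} with p_{-2}=0, p_{-1}=1, q_{-2}=1, q_{-1}=0):
  i=0: a_0=41, p_0 = 41*1 + 0 = 41, q_0 = 41*0 + 1 = 1.
  i=1: a_1=1, p_1 = 1*41 + 1 = 42, q_1 = 1*1 + 0 = 1.
  i=2: a_2=8, p_2 = 8*42 + 41 = 377, q_2 = 8*1 + 1 = 9.
  i=3: a_3=3, p_3 = 3*377 + 42 = 1173, q_3 = 3*9 + 1 = 28.
  i=4: a_4=8, p_4 = 8*1173 + 377 = 9761, q_4 = 8*28 + 9 = 233.
  i=5: a_5=1, p_5 = 1*9761 + 1173 = 10934, q_5 = 1*233 + 28 = 261.
Check: 10934^2 - 1755*261^2 = 119552356 - 119552355 = 1, so (x, y) = (10934, 261) solves the equation, and by the theorem it is the least positive solution.

(x, y) = (10934, 261)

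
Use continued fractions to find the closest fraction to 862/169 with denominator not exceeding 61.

Expand x = 862/169 as a continued fraction with the Euclidean algorithm:
  862 = 5*169 + 17, so a_0 = 5.
  169 = 9*17 + 16, so a_1 = 9.
  17 = 1*16 + 1, so a_2 = 1.
  16 = 16*1 + 0, so a_3 = 16.
so x = [5; 9, 1, 16].
Convergents (p_i = a_i*p_{i-1} + p_{i-2}, q_i = a_i*q_{i-1} + q_{i-2} with p_{-2}=0, p_{-1}=1, q_{-2}=1, q_{-1}=0), until the denominator exceeds 61:
  i=0: a_0=5, p_0 = 5*1 + 0 = 5, q_0 = 5*0 + 1 = 1.
  i=1: a_1=9, p_1 = 9*5 + 1 = 46, q_1 = 9*1 + 0 = 9.
  i=2: a_2=1, p_2 = 1*46 + 5 = 51, q_2 = 1*9 + 1 = 10.
  i=3: a_3=16, p_3 = 16*51 + 46 = 862, q_3 = 16*10 + 9 = 169.
q_3 = 169 > 61, so the last convergent with denominator <= 61 is p_2/q_2 = 51/10.
The closest fraction with denominator <= 61 is either p_2/q_2 or the intermediate fraction (k*p_2 + p_1)/(k*q_2 + q_1) with the largest k >= 1 whose denominator stays <= 61; these approach x as k grows, and every other convergent or intermediate fraction in range is farther away.
Largest k: floor((61 - q_1)/q_2) = floor((61 - 9)/10) = 5.
That gives (5*51 + 46)/(5*10 + 9) = 301/59.
Compare the errors: |x - 51/10| = |862*10 - 51*169|/(169*10) = 1/1690, and |x - 301/59| = |862*59 - 301*169|/(169*59) = 11/9971.
Cross-multiplying, 1*9971 = 9971 < 18590 = 11*1690, so 1/1690 is smaller: the convergent 51/10 is closer to x than 301/59.

51/10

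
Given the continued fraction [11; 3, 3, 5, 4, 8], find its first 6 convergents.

Using the convergent recurrence p_i = a_i*p_{i-1} + p_{i-2}, q_i = a_i*q_{i-1} + q_{i-2} with p_{-2}=0, p_{-1}=1, q_{-2}=1, q_{-1}=0:
  i=0: a_0=11, p_0 = 11*1 + 0 = 11, q_0 = 11*0 + 1 = 1.
  i=1: a_1=3, p_1 = 3*11 + 1 = 34, q_1 = 3*1 + 0 = 3.
  i=2: a_2=3, p_2 = 3*34 + 11 = 113, q_2 = 3*3 + 1 = 10.
  i=3: a_3=5, p_3 = 5*113 + 34 = 599, q_3 = 5*10 + 3 = 53.
  i=4: a_4=4, p_4 = 4*599 + 113 = 2509, q_4 = 4*53 + 10 = 222.
  i=5: a_5=8, p_5 = 8*2509 + 599 = 20671, q_5 = 8*222 + 53 = 1829.

11/1, 34/3, 113/10, 599/53, 2509/222, 20671/1829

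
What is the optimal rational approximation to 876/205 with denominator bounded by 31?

Expand x = 876/205 as a continued fraction with the Euclidean algorithm:
  876 = 4*205 + 56, so a_0 = 4.
  205 = 3*56 + 37, so a_1 = 3.
  56 = 1*37 + 19, so a_2 = 1.
  37 = 1*19 + 18, so a_3 = 1.
  19 = 1*18 + 1, so a_4 = 1.
  18 = 18*1 + 0, so a_5 = 18.
so x = [4; 3, 1, 1, 1, 18].
Convergents (p_i = a_i*p_{i-1} + p_{i-2}, q_i = a_i*q_{i-1} + q_{i-2} with p_{-2}=0, p_{-1}=1, q_{-2}=1, q_{-1}=0), until the denominator exceeds 31:
  i=0: a_0=4, p_0 = 4*1 + 0 = 4, q_0 = 4*0 + 1 = 1.
  i=1: a_1=3, p_1 = 3*4 + 1 = 13, q_1 = 3*1 + 0 = 3.
  i=2: a_2=1, p_2 = 1*13 + 4 = 17, q_2 = 1*3 + 1 = 4.
  i=3: a_3=1, p_3 = 1*17 + 13 = 30, q_3 = 1*4 + 3 = 7.
  i=4: a_4=1, p_4 = 1*30 + 17 = 47, q_4 = 1*7 + 4 = 11.
  i=5: a_5=18, p_5 = 18*47 + 30 = 876, q_5 = 18*11 + 7 = 205.
q_5 = 205 > 31, so the last convergent with denominator <= 31 is p_4/q_4 = 47/11.
The closest fraction with denominator <= 31 is either p_4/q_4 or the intermediate fraction (k*p_4 + p_3)/(k*q_4 + q_3) with the largest k >= 1 whose denominator stays <= 31; these approach x as k grows, and every other convergent or intermediate fraction in range is farther away.
Largest k: floor((31 - q_3)/q_4) = floor((31 - 7)/11) = 2.
That gives (2*47 + 30)/(2*11 + 7) = 124/29.
Compare the errors: |x - 47/11| = |876*11 - 47*205|/(205*11) = 1/2255, and |x - 124/29| = |876*29 - 124*205|/(205*29) = 16/5945.
Cross-multiplying, 1*5945 = 5945 < 36080 = 16*2255, so 1/2255 is smaller: the convergent 47/11 is closer to x than 124/29.

47/11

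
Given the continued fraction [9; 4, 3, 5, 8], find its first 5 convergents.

Using the convergent recurrence p_i = a_i*p_{i-1} + p_{i-2}, q_i = a_i*q_{i-1} + q_{i-2} with p_{-2}=0, p_{-1}=1, q_{-2}=1, q_{-1}=0:
  i=0: a_0=9, p_0 = 9*1 + 0 = 9, q_0 = 9*0 + 1 = 1.
  i=1: a_1=4, p_1 = 4*9 + 1 = 37, q_1 = 4*1 + 0 = 4.
  i=2: a_2=3, p_2 = 3*37 + 9 = 120, q_2 = 3*4 + 1 = 13.
  i=3: a_3=5, p_3 = 5*120 + 37 = 637, q_3 = 5*13 + 4 = 69.
  i=4: a_4=8, p_4 = 8*637 + 120 = 5216, q_4 = 8*69 + 13 = 565.

9/1, 37/4, 120/13, 637/69, 5216/565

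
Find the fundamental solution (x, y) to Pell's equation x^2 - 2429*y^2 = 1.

(x, y) = (20531295, 416584)

First expand sqrt(2429) as a continued fraction. With x_i = (sqrt(2429) + m_i)/d_i and (m_0, d_0) = (0, 1): a_0 = floor(sqrt(2429)) = 49, since 49^2 = 2401 <= 2429 < 2500 = 50^2.
Iterate m_{i+1} = d_i*a_i - m_i, d_{i+1} = (2429 - m_{i+1}^2)/d_i, a_{i+1} = floor((a_0 + m_{i+1})/d_{i+1}):
  m_1 = 1*49 - 0 = 49, d_1 = (2429 - 49^2)/1 = 28/1 = 28, a_1 = floor((49 + 49)/28) = 3.
  m_2 = 28*3 - 49 = 35, d_2 = (2429 - 35^2)/28 = 1204/28 = 43, a_2 = floor((49 + 35)/43) = 1.
  m_3 = 43*1 - 35 = 8, d_3 = (2429 - 8^2)/43 = 2365/43 = 55, a_3 = floor((49 + 8)/55) = 1.
  m_4 = 55*1 - 8 = 47, d_4 = (2429 - 47^2)/55 = 220/55 = 4, a_4 = floor((49 + 47)/4) = 24.
  m_5 = 4*24 - 47 = 49, d_5 = (2429 - 49^2)/4 = 28/4 = 7, a_5 = floor((49 + 49)/7) = 14.
  m_6 = 7*14 - 49 = 49, d_6 = (2429 - 49^2)/7 = 28/7 = 4, a_6 = floor((49 + 49)/4) = 24.
  m_7 = 4*24 - 49 = 47, d_7 = (2429 - 47^2)/4 = 220/4 = 55, a_7 = floor((49 + 47)/55) = 1.
  m_8 = 55*1 - 47 = 8, d_8 = (2429 - 8^2)/55 = 2365/55 = 43, a_8 = floor((49 + 8)/43) = 1.
  m_9 = 43*1 - 8 = 35, d_9 = (2429 - 35^2)/43 = 1204/43 = 28, a_9 = floor((49 + 35)/28) = 3.
  m_10 = 28*3 - 35 = 49, d_10 = (2429 - 49^2)/28 = 28/28 = 1, a_10 = floor((49 + 49)/1) = 98.
  m_11 = 1*98 - 49 = 49, d_11 = (2429 - 49^2)/1 = 28/1 = 28: (m_11, d_11) = (m_1, d_1) = (49, 28), so from here the quotients repeat a_1, ..., a_10; the period length is 10.
So sqrt(2429) = [49; (3, 1, 1, 24, 14, 24, 1, 1, 3, 98)] with period length k = 10.
k is even, so the fundamental solution of x^2 - 2429y^2 = 1 is (p_{k-1}, q_{k-1}) = (p_9, q_9); compute convergents through index 9.
Convergents (p_i = a_i*p_{i-1} + p_{i-2}, q_i = a_i*q_{i-1} + q_{i-2} with p_{-2}=0, p_{-1}=1, q_{-2}=1, q_{-1}=0):
  i=0: a_0=49, p_0 = 49*1 + 0 = 49, q_0 = 49*0 + 1 = 1.
  i=1: a_1=3, p_1 = 3*49 + 1 = 148, q_1 = 3*1 + 0 = 3.
  i=2: a_2=1, p_2 = 1*148 + 49 = 197, q_2 = 1*3 + 1 = 4.
  i=3: a_3=1, p_3 = 1*197 + 148 = 345, q_3 = 1*4 + 3 = 7.
  i=4: a_4=24, p_4 = 24*345 + 197 = 8477, q_4 = 24*7 + 4 = 172.
  i=5: a_5=14, p_5 = 14*8477 + 345 = 119023, q_5 = 14*172 + 7 = 2415.
  i=6: a_6=24, p_6 = 24*119023 + 8477 = 2865029, q_6 = 24*2415 + 172 = 58132.
  i=7: a_7=1, p_7 = 1*2865029 + 119023 = 2984052, q_7 = 1*58132 + 2415 = 60547.
  i=8: a_8=1, p_8 = 1*2984052 + 2865029 = 5849081, q_8 = 1*60547 + 58132 = 118679.
  i=9: a_9=3, p_9 = 3*5849081 + 2984052 = 20531295, q_9 = 3*118679 + 60547 = 416584.
Check: 20531295^2 - 2429*416584^2 = 421534074377025 - 421534074377024 = 1, so (x, y) = (20531295, 416584) solves the equation, and by the theorem it is the least positive solution.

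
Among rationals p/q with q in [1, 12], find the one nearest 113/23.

59/12

Expand x = 113/23 as a continued fraction with the Euclidean algorithm:
  113 = 4*23 + 21, so a_0 = 4.
  23 = 1*21 + 2, so a_1 = 1.
  21 = 10*2 + 1, so a_2 = 10.
  2 = 2*1 + 0, so a_3 = 2.
so x = [4; 1, 10, 2].
Convergents (p_i = a_i*p_{i-1} + p_{i-2}, q_i = a_i*q_{i-1} + q_{i-2} with p_{-2}=0, p_{-1}=1, q_{-2}=1, q_{-1}=0), until the denominator exceeds 12:
  i=0: a_0=4, p_0 = 4*1 + 0 = 4, q_0 = 4*0 + 1 = 1.
  i=1: a_1=1, p_1 = 1*4 + 1 = 5, q_1 = 1*1 + 0 = 1.
  i=2: a_2=10, p_2 = 10*5 + 4 = 54, q_2 = 10*1 + 1 = 11.
  i=3: a_3=2, p_3 = 2*54 + 5 = 113, q_3 = 2*11 + 1 = 23.
q_3 = 23 > 12, so the last convergent with denominator <= 12 is p_2/q_2 = 54/11.
The closest fraction with denominator <= 12 is either p_2/q_2 or the intermediate fraction (k*p_2 + p_1)/(k*q_2 + q_1) with the largest k >= 1 whose denominator stays <= 12; these approach x as k grows, and every other convergent or intermediate fraction in range is farther away.
Largest k: floor((12 - q_1)/q_2) = floor((12 - 1)/11) = 1.
That gives (1*54 + 5)/(1*11 + 1) = 59/12.
Compare the errors: |x - 54/11| = |113*11 - 54*23|/(23*11) = 1/253, and |x - 59/12| = |113*12 - 59*23|/(23*12) = 1/276.
Cross-multiplying, 1*253 = 253 < 276 = 1*276, so 1/276 is smaller: the intermediate fraction 59/12 is closer to x than 54/11.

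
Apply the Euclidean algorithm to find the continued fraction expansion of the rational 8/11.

[0; 1, 2, 1, 2]

Run the Euclidean algorithm on 8 and 11; the successive quotients are the partial quotients a_0, a_1, ... (each step inverts the fractional part left over by the previous one):
  8 = 0*11 + 8, so a_0 = 0.
  11 = 1*8 + 3, so a_1 = 1.
  8 = 2*3 + 2, so a_2 = 2.
  3 = 1*2 + 1, so a_3 = 1.
  2 = 2*1 + 0, so a_4 = 2.
The remainder reaches 0 after 5 divisions, so the expansion has 5 partial quotients, read off in order.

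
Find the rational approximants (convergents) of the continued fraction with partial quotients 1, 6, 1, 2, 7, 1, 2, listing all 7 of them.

Using the convergent recurrence p_i = a_i*p_{i-1} + p_{i-2}, q_i = a_i*q_{i-1} + q_{i-2} with p_{-2}=0, p_{-1}=1, q_{-2}=1, q_{-1}=0:
  i=0: a_0=1, p_0 = 1*1 + 0 = 1, q_0 = 1*0 + 1 = 1.
  i=1: a_1=6, p_1 = 6*1 + 1 = 7, q_1 = 6*1 + 0 = 6.
  i=2: a_2=1, p_2 = 1*7 + 1 = 8, q_2 = 1*6 + 1 = 7.
  i=3: a_3=2, p_3 = 2*8 + 7 = 23, q_3 = 2*7 + 6 = 20.
  i=4: a_4=7, p_4 = 7*23 + 8 = 169, q_4 = 7*20 + 7 = 147.
  i=5: a_5=1, p_5 = 1*169 + 23 = 192, q_5 = 1*147 + 20 = 167.
  i=6: a_6=2, p_6 = 2*192 + 169 = 553, q_6 = 2*167 + 147 = 481.

1/1, 7/6, 8/7, 23/20, 169/147, 192/167, 553/481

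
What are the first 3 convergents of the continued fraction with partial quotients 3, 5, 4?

3/1, 16/5, 67/21

Using the convergent recurrence p_i = a_i*p_{i-1} + p_{i-2}, q_i = a_i*q_{i-1} + q_{i-2} with p_{-2}=0, p_{-1}=1, q_{-2}=1, q_{-1}=0:
  i=0: a_0=3, p_0 = 3*1 + 0 = 3, q_0 = 3*0 + 1 = 1.
  i=1: a_1=5, p_1 = 5*3 + 1 = 16, q_1 = 5*1 + 0 = 5.
  i=2: a_2=4, p_2 = 4*16 + 3 = 67, q_2 = 4*5 + 1 = 21.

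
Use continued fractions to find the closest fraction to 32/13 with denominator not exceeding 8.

Expand x = 32/13 as a continued fraction with the Euclidean algorithm:
  32 = 2*13 + 6, so a_0 = 2.
  13 = 2*6 + 1, so a_1 = 2.
  6 = 6*1 + 0, so a_2 = 6.
so x = [2; 2, 6].
Convergents (p_i = a_i*p_{i-1} + p_{i-2}, q_i = a_i*q_{i-1} + q_{i-2} with p_{-2}=0, p_{-1}=1, q_{-2}=1, q_{-1}=0), until the denominator exceeds 8:
  i=0: a_0=2, p_0 = 2*1 + 0 = 2, q_0 = 2*0 + 1 = 1.
  i=1: a_1=2, p_1 = 2*2 + 1 = 5, q_1 = 2*1 + 0 = 2.
  i=2: a_2=6, p_2 = 6*5 + 2 = 32, q_2 = 6*2 + 1 = 13.
q_2 = 13 > 8, so the last convergent with denominator <= 8 is p_1/q_1 = 5/2.
The closest fraction with denominator <= 8 is either p_1/q_1 or the intermediate fraction (k*p_1 + p_0)/(k*q_1 + q_0) with the largest k >= 1 whose denominator stays <= 8; these approach x as k grows, and every other convergent or intermediate fraction in range is farther away.
Largest k: floor((8 - q_0)/q_1) = floor((8 - 1)/2) = 3.
That gives (3*5 + 2)/(3*2 + 1) = 17/7.
Compare the errors: |x - 5/2| = |32*2 - 5*13|/(13*2) = 1/26, and |x - 17/7| = |32*7 - 17*13|/(13*7) = 3/91.
Cross-multiplying, 3*26 = 78 < 91 = 1*91, so 3/91 is smaller: the intermediate fraction 17/7 is closer to x than 5/2.

17/7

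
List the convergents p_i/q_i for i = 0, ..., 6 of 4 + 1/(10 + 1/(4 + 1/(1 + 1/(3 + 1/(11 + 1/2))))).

Using the convergent recurrence p_i = a_i*p_{i-1} + p_{i-2}, q_i = a_i*q_{i-1} + q_{i-2} with p_{-2}=0, p_{-1}=1, q_{-2}=1, q_{-1}=0:
  i=0: a_0=4, p_0 = 4*1 + 0 = 4, q_0 = 4*0 + 1 = 1.
  i=1: a_1=10, p_1 = 10*4 + 1 = 41, q_1 = 10*1 + 0 = 10.
  i=2: a_2=4, p_2 = 4*41 + 4 = 168, q_2 = 4*10 + 1 = 41.
  i=3: a_3=1, p_3 = 1*168 + 41 = 209, q_3 = 1*41 + 10 = 51.
  i=4: a_4=3, p_4 = 3*209 + 168 = 795, q_4 = 3*51 + 41 = 194.
  i=5: a_5=11, p_5 = 11*795 + 209 = 8954, q_5 = 11*194 + 51 = 2185.
  i=6: a_6=2, p_6 = 2*8954 + 795 = 18703, q_6 = 2*2185 + 194 = 4564.

4/1, 41/10, 168/41, 209/51, 795/194, 8954/2185, 18703/4564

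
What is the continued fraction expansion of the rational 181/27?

[6; 1, 2, 2, 1, 2]

Run the Euclidean algorithm on 181 and 27; the successive quotients are the partial quotients a_0, a_1, ... (each step inverts the fractional part left over by the previous one):
  181 = 6*27 + 19, so a_0 = 6.
  27 = 1*19 + 8, so a_1 = 1.
  19 = 2*8 + 3, so a_2 = 2.
  8 = 2*3 + 2, so a_3 = 2.
  3 = 1*2 + 1, so a_4 = 1.
  2 = 2*1 + 0, so a_5 = 2.
The remainder reaches 0 after 6 divisions, so the expansion has 6 partial quotients, read off in order.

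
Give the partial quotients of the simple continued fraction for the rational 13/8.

Run the Euclidean algorithm on 13 and 8; the successive quotients are the partial quotients a_0, a_1, ... (each step inverts the fractional part left over by the previous one):
  13 = 1*8 + 5, so a_0 = 1.
  8 = 1*5 + 3, so a_1 = 1.
  5 = 1*3 + 2, so a_2 = 1.
  3 = 1*2 + 1, so a_3 = 1.
  2 = 2*1 + 0, so a_4 = 2.
The remainder reaches 0 after 5 divisions, so the expansion has 5 partial quotients, read off in order.

[1; 1, 1, 1, 2]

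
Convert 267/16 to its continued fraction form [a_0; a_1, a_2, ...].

[16; 1, 2, 5]

Run the Euclidean algorithm on 267 and 16; the successive quotients are the partial quotients a_0, a_1, ... (each step inverts the fractional part left over by the previous one):
  267 = 16*16 + 11, so a_0 = 16.
  16 = 1*11 + 5, so a_1 = 1.
  11 = 2*5 + 1, so a_2 = 2.
  5 = 5*1 + 0, so a_3 = 5.
The remainder reaches 0 after 4 divisions, so the expansion has 4 partial quotients, read off in order.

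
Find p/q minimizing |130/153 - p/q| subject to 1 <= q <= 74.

Expand x = 130/153 as a continued fraction with the Euclidean algorithm:
  130 = 0*153 + 130, so a_0 = 0.
  153 = 1*130 + 23, so a_1 = 1.
  130 = 5*23 + 15, so a_2 = 5.
  23 = 1*15 + 8, so a_3 = 1.
  15 = 1*8 + 7, so a_4 = 1.
  8 = 1*7 + 1, so a_5 = 1.
  7 = 7*1 + 0, so a_6 = 7.
so x = [0; 1, 5, 1, 1, 1, 7].
Convergents (p_i = a_i*p_{i-1} + p_{i-2}, q_i = a_i*q_{i-1} + q_{i-2} with p_{-2}=0, p_{-1}=1, q_{-2}=1, q_{-1}=0), until the denominator exceeds 74:
  i=0: a_0=0, p_0 = 0*1 + 0 = 0, q_0 = 0*0 + 1 = 1.
  i=1: a_1=1, p_1 = 1*0 + 1 = 1, q_1 = 1*1 + 0 = 1.
  i=2: a_2=5, p_2 = 5*1 + 0 = 5, q_2 = 5*1 + 1 = 6.
  i=3: a_3=1, p_3 = 1*5 + 1 = 6, q_3 = 1*6 + 1 = 7.
  i=4: a_4=1, p_4 = 1*6 + 5 = 11, q_4 = 1*7 + 6 = 13.
  i=5: a_5=1, p_5 = 1*11 + 6 = 17, q_5 = 1*13 + 7 = 20.
  i=6: a_6=7, p_6 = 7*17 + 11 = 130, q_6 = 7*20 + 13 = 153.
q_6 = 153 > 74, so the last convergent with denominator <= 74 is p_5/q_5 = 17/20.
The closest fraction with denominator <= 74 is either p_5/q_5 or the intermediate fraction (k*p_5 + p_4)/(k*q_5 + q_4) with the largest k >= 1 whose denominator stays <= 74; these approach x as k grows, and every other convergent or intermediate fraction in range is farther away.
Largest k: floor((74 - q_4)/q_5) = floor((74 - 13)/20) = 3.
That gives (3*17 + 11)/(3*20 + 13) = 62/73.
Compare the errors: |x - 17/20| = |130*20 - 17*153|/(153*20) = 1/3060, and |x - 62/73| = |130*73 - 62*153|/(153*73) = 4/11169.
Cross-multiplying, 1*11169 = 11169 < 12240 = 4*3060, so 1/3060 is smaller: the convergent 17/20 is closer to x than 62/73.

17/20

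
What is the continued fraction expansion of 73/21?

Run the Euclidean algorithm on 73 and 21; the successive quotients are the partial quotients a_0, a_1, ... (each step inverts the fractional part left over by the previous one):
  73 = 3*21 + 10, so a_0 = 3.
  21 = 2*10 + 1, so a_1 = 2.
  10 = 10*1 + 0, so a_2 = 10.
The remainder reaches 0 after 3 divisions, so the expansion has 3 partial quotients, read off in order.

[3; 2, 10]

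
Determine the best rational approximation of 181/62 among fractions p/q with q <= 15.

35/12

Expand x = 181/62 as a continued fraction with the Euclidean algorithm:
  181 = 2*62 + 57, so a_0 = 2.
  62 = 1*57 + 5, so a_1 = 1.
  57 = 11*5 + 2, so a_2 = 11.
  5 = 2*2 + 1, so a_3 = 2.
  2 = 2*1 + 0, so a_4 = 2.
so x = [2; 1, 11, 2, 2].
Convergents (p_i = a_i*p_{i-1} + p_{i-2}, q_i = a_i*q_{i-1} + q_{i-2} with p_{-2}=0, p_{-1}=1, q_{-2}=1, q_{-1}=0), until the denominator exceeds 15:
  i=0: a_0=2, p_0 = 2*1 + 0 = 2, q_0 = 2*0 + 1 = 1.
  i=1: a_1=1, p_1 = 1*2 + 1 = 3, q_1 = 1*1 + 0 = 1.
  i=2: a_2=11, p_2 = 11*3 + 2 = 35, q_2 = 11*1 + 1 = 12.
  i=3: a_3=2, p_3 = 2*35 + 3 = 73, q_3 = 2*12 + 1 = 25.
q_3 = 25 > 15, so the last convergent with denominator <= 15 is p_2/q_2 = 35/12.
The closest fraction with denominator <= 15 is either p_2/q_2 or the intermediate fraction (k*p_2 + p_1)/(k*q_2 + q_1) with the largest k >= 1 whose denominator stays <= 15; these approach x as k grows, and every other convergent or intermediate fraction in range is farther away.
Largest k: floor((15 - q_1)/q_2) = floor((15 - 1)/12) = 1.
That gives (1*35 + 3)/(1*12 + 1) = 38/13.
Compare the errors: |x - 35/12| = |181*12 - 35*62|/(62*12) = 2/744, and |x - 38/13| = |181*13 - 38*62|/(62*13) = 3/806.
Cross-multiplying, 2*806 = 1612 < 2232 = 3*744, so 2/744 is smaller: the convergent 35/12 is closer to x than 38/13.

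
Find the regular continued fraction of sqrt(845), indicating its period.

Write x_i = (sqrt(845) + m_i)/d_i with (m_0, d_0) = (0, 1). a_0 = floor(sqrt(845)) = 29, since 29^2 = 841 <= 845 < 900 = 30^2.
Iterate m_{i+1} = d_i*a_i - m_i, d_{i+1} = (845 - m_{i+1}^2)/d_i, a_{i+1} = floor((a_0 + m_{i+1})/d_{i+1}):
  m_1 = 1*29 - 0 = 29, d_1 = (845 - 29^2)/1 = 4/1 = 4, a_1 = floor((29 + 29)/4) = 14.
  m_2 = 4*14 - 29 = 27, d_2 = (845 - 27^2)/4 = 116/4 = 29, a_2 = floor((29 + 27)/29) = 1.
  m_3 = 29*1 - 27 = 2, d_3 = (845 - 2^2)/29 = 841/29 = 29, a_3 = floor((29 + 2)/29) = 1.
  m_4 = 29*1 - 2 = 27, d_4 = (845 - 27^2)/29 = 116/29 = 4, a_4 = floor((29 + 27)/4) = 14.
  m_5 = 4*14 - 27 = 29, d_5 = (845 - 29^2)/4 = 4/4 = 1, a_5 = floor((29 + 29)/1) = 58.
  m_6 = 1*58 - 29 = 29, d_6 = (845 - 29^2)/1 = 4/1 = 4: (m_6, d_6) = (m_1, d_1) = (29, 4), so from here the quotients repeat a_1, ..., a_5; the period length is 5.
Hence the expansion of sqrt(845) is a_0 = 29 followed by the repeating block 14, 1, 1, 14, 58 (period 5).

[29; (14, 1, 1, 14, 58)]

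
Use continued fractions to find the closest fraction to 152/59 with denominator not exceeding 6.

Expand x = 152/59 as a continued fraction with the Euclidean algorithm:
  152 = 2*59 + 34, so a_0 = 2.
  59 = 1*34 + 25, so a_1 = 1.
  34 = 1*25 + 9, so a_2 = 1.
  25 = 2*9 + 7, so a_3 = 2.
  9 = 1*7 + 2, so a_4 = 1.
  7 = 3*2 + 1, so a_5 = 3.
  2 = 2*1 + 0, so a_6 = 2.
so x = [2; 1, 1, 2, 1, 3, 2].
Convergents (p_i = a_i*p_{i-1} + p_{i-2}, q_i = a_i*q_{i-1} + q_{i-2} with p_{-2}=0, p_{-1}=1, q_{-2}=1, q_{-1}=0), until the denominator exceeds 6:
  i=0: a_0=2, p_0 = 2*1 + 0 = 2, q_0 = 2*0 + 1 = 1.
  i=1: a_1=1, p_1 = 1*2 + 1 = 3, q_1 = 1*1 + 0 = 1.
  i=2: a_2=1, p_2 = 1*3 + 2 = 5, q_2 = 1*1 + 1 = 2.
  i=3: a_3=2, p_3 = 2*5 + 3 = 13, q_3 = 2*2 + 1 = 5.
  i=4: a_4=1, p_4 = 1*13 + 5 = 18, q_4 = 1*5 + 2 = 7.
q_4 = 7 > 6, so the last convergent with denominator <= 6 is p_3/q_3 = 13/5.
The closest fraction with denominator <= 6 is either p_3/q_3 or the intermediate fraction (k*p_3 + p_2)/(k*q_3 + q_2) with the largest k >= 1 whose denominator stays <= 6; these approach x as k grows, and every other convergent or intermediate fraction in range is farther away.
Largest k: floor((6 - q_2)/q_3) = floor((6 - 2)/5) = 0.
Since k = 0, no intermediate fraction beyond p_3/q_3 has denominator <= 6, so the convergent 13/5 is the closest (its error is |152*5 - 13*59|/(59*5) = 7/295).

13/5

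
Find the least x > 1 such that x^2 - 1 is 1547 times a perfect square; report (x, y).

First expand sqrt(1547) as a continued fraction. With x_i = (sqrt(1547) + m_i)/d_i and (m_0, d_0) = (0, 1): a_0 = floor(sqrt(1547)) = 39, since 39^2 = 1521 <= 1547 < 1600 = 40^2.
Iterate m_{i+1} = d_i*a_i - m_i, d_{i+1} = (1547 - m_{i+1}^2)/d_i, a_{i+1} = floor((a_0 + m_{i+1})/d_{i+1}):
  m_1 = 1*39 - 0 = 39, d_1 = (1547 - 39^2)/1 = 26/1 = 26, a_1 = floor((39 + 39)/26) = 3.
  m_2 = 26*3 - 39 = 39, d_2 = (1547 - 39^2)/26 = 26/26 = 1, a_2 = floor((39 + 39)/1) = 78.
  m_3 = 1*78 - 39 = 39, d_3 = (1547 - 39^2)/1 = 26/1 = 26: (m_3, d_3) = (m_1, d_1) = (39, 26), so from here the quotients repeat a_1, a_2; the period length is 2.
So sqrt(1547) = [39; (3, 78)] with period length k = 2.
k is even, so the fundamental solution of x^2 - 1547y^2 = 1 is (p_{k-1}, q_{k-1}) = (p_1, q_1); compute convergents through index 1.
Convergents (p_i = a_i*p_{i-1} + p_{i-2}, q_i = a_i*q_{i-1} + q_{i-2} with p_{-2}=0, p_{-1}=1, q_{-2}=1, q_{-1}=0):
  i=0: a_0=39, p_0 = 39*1 + 0 = 39, q_0 = 39*0 + 1 = 1.
  i=1: a_1=3, p_1 = 3*39 + 1 = 118, q_1 = 3*1 + 0 = 3.
Check: 118^2 - 1547*3^2 = 13924 - 13923 = 1, so (x, y) = (118, 3) solves the equation, and by the theorem it is the least positive solution.

(x, y) = (118, 3)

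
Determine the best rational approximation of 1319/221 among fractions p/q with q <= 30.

179/30

Expand x = 1319/221 as a continued fraction with the Euclidean algorithm:
  1319 = 5*221 + 214, so a_0 = 5.
  221 = 1*214 + 7, so a_1 = 1.
  214 = 30*7 + 4, so a_2 = 30.
  7 = 1*4 + 3, so a_3 = 1.
  4 = 1*3 + 1, so a_4 = 1.
  3 = 3*1 + 0, so a_5 = 3.
so x = [5; 1, 30, 1, 1, 3].
Convergents (p_i = a_i*p_{i-1} + p_{i-2}, q_i = a_i*q_{i-1} + q_{i-2} with p_{-2}=0, p_{-1}=1, q_{-2}=1, q_{-1}=0), until the denominator exceeds 30:
  i=0: a_0=5, p_0 = 5*1 + 0 = 5, q_0 = 5*0 + 1 = 1.
  i=1: a_1=1, p_1 = 1*5 + 1 = 6, q_1 = 1*1 + 0 = 1.
  i=2: a_2=30, p_2 = 30*6 + 5 = 185, q_2 = 30*1 + 1 = 31.
q_2 = 31 > 30, so the last convergent with denominator <= 30 is p_1/q_1 = 6/1.
The closest fraction with denominator <= 30 is either p_1/q_1 or the intermediate fraction (k*p_1 + p_0)/(k*q_1 + q_0) with the largest k >= 1 whose denominator stays <= 30; these approach x as k grows, and every other convergent or intermediate fraction in range is farther away.
Largest k: floor((30 - q_0)/q_1) = floor((30 - 1)/1) = 29.
That gives (29*6 + 5)/(29*1 + 1) = 179/30.
Compare the errors: |x - 6/1| = |1319*1 - 6*221|/(221*1) = 7/221, and |x - 179/30| = |1319*30 - 179*221|/(221*30) = 11/6630.
Cross-multiplying, 11*221 = 2431 < 46410 = 7*6630, so 11/6630 is smaller: the intermediate fraction 179/30 is closer to x than 6/1.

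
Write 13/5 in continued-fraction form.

[2; 1, 1, 2]

Run the Euclidean algorithm on 13 and 5; the successive quotients are the partial quotients a_0, a_1, ... (each step inverts the fractional part left over by the previous one):
  13 = 2*5 + 3, so a_0 = 2.
  5 = 1*3 + 2, so a_1 = 1.
  3 = 1*2 + 1, so a_2 = 1.
  2 = 2*1 + 0, so a_3 = 2.
The remainder reaches 0 after 4 divisions, so the expansion has 4 partial quotients, read off in order.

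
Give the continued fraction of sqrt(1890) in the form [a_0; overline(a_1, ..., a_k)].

Write x_i = (sqrt(1890) + m_i)/d_i with (m_0, d_0) = (0, 1). a_0 = floor(sqrt(1890)) = 43, since 43^2 = 1849 <= 1890 < 1936 = 44^2.
Iterate m_{i+1} = d_i*a_i - m_i, d_{i+1} = (1890 - m_{i+1}^2)/d_i, a_{i+1} = floor((a_0 + m_{i+1})/d_{i+1}):
  m_1 = 1*43 - 0 = 43, d_1 = (1890 - 43^2)/1 = 41/1 = 41, a_1 = floor((43 + 43)/41) = 2.
  m_2 = 41*2 - 43 = 39, d_2 = (1890 - 39^2)/41 = 369/41 = 9, a_2 = floor((43 + 39)/9) = 9.
  m_3 = 9*9 - 39 = 42, d_3 = (1890 - 42^2)/9 = 126/9 = 14, a_3 = floor((43 + 42)/14) = 6.
  m_4 = 14*6 - 42 = 42, d_4 = (1890 - 42^2)/14 = 126/14 = 9, a_4 = floor((43 + 42)/9) = 9.
  m_5 = 9*9 - 42 = 39, d_5 = (1890 - 39^2)/9 = 369/9 = 41, a_5 = floor((43 + 39)/41) = 2.
  m_6 = 41*2 - 39 = 43, d_6 = (1890 - 43^2)/41 = 41/41 = 1, a_6 = floor((43 + 43)/1) = 86.
  m_7 = 1*86 - 43 = 43, d_7 = (1890 - 43^2)/1 = 41/1 = 41: (m_7, d_7) = (m_1, d_1) = (43, 41), so from here the quotients repeat a_1, ..., a_6; the period length is 6.
Hence the expansion of sqrt(1890) is a_0 = 43 followed by the repeating block 2, 9, 6, 9, 2, 86 (period 6).

[43; overline(2, 9, 6, 9, 2, 86)]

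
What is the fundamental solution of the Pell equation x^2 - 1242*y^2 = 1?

(x, y) = (415151, 11780)

First expand sqrt(1242) as a continued fraction. With x_i = (sqrt(1242) + m_i)/d_i and (m_0, d_0) = (0, 1): a_0 = floor(sqrt(1242)) = 35, since 35^2 = 1225 <= 1242 < 1296 = 36^2.
Iterate m_{i+1} = d_i*a_i - m_i, d_{i+1} = (1242 - m_{i+1}^2)/d_i, a_{i+1} = floor((a_0 + m_{i+1})/d_{i+1}):
  m_1 = 1*35 - 0 = 35, d_1 = (1242 - 35^2)/1 = 17/1 = 17, a_1 = floor((35 + 35)/17) = 4.
  m_2 = 17*4 - 35 = 33, d_2 = (1242 - 33^2)/17 = 153/17 = 9, a_2 = floor((35 + 33)/9) = 7.
  m_3 = 9*7 - 33 = 30, d_3 = (1242 - 30^2)/9 = 342/9 = 38, a_3 = floor((35 + 30)/38) = 1.
  m_4 = 38*1 - 30 = 8, d_4 = (1242 - 8^2)/38 = 1178/38 = 31, a_4 = floor((35 + 8)/31) = 1.
  m_5 = 31*1 - 8 = 23, d_5 = (1242 - 23^2)/31 = 713/31 = 23, a_5 = floor((35 + 23)/23) = 2.
  m_6 = 23*2 - 23 = 23, d_6 = (1242 - 23^2)/23 = 713/23 = 31, a_6 = floor((35 + 23)/31) = 1.
  m_7 = 31*1 - 23 = 8, d_7 = (1242 - 8^2)/31 = 1178/31 = 38, a_7 = floor((35 + 8)/38) = 1.
  m_8 = 38*1 - 8 = 30, d_8 = (1242 - 30^2)/38 = 342/38 = 9, a_8 = floor((35 + 30)/9) = 7.
  m_9 = 9*7 - 30 = 33, d_9 = (1242 - 33^2)/9 = 153/9 = 17, a_9 = floor((35 + 33)/17) = 4.
  m_10 = 17*4 - 33 = 35, d_10 = (1242 - 35^2)/17 = 17/17 = 1, a_10 = floor((35 + 35)/1) = 70.
  m_11 = 1*70 - 35 = 35, d_11 = (1242 - 35^2)/1 = 17/1 = 17: (m_11, d_11) = (m_1, d_1) = (35, 17), so from here the quotients repeat a_1, ..., a_10; the period length is 10.
So sqrt(1242) = [35; (4, 7, 1, 1, 2, 1, 1, 7, 4, 70)] with period length k = 10.
k is even, so the fundamental solution of x^2 - 1242y^2 = 1 is (p_{k-1}, q_{k-1}) = (p_9, q_9); compute convergents through index 9.
Convergents (p_i = a_i*p_{i-1} + p_{i-2}, q_i = a_i*q_{i-1} + q_{i-2} with p_{-2}=0, p_{-1}=1, q_{-2}=1, q_{-1}=0):
  i=0: a_0=35, p_0 = 35*1 + 0 = 35, q_0 = 35*0 + 1 = 1.
  i=1: a_1=4, p_1 = 4*35 + 1 = 141, q_1 = 4*1 + 0 = 4.
  i=2: a_2=7, p_2 = 7*141 + 35 = 1022, q_2 = 7*4 + 1 = 29.
  i=3: a_3=1, p_3 = 1*1022 + 141 = 1163, q_3 = 1*29 + 4 = 33.
  i=4: a_4=1, p_4 = 1*1163 + 1022 = 2185, q_4 = 1*33 + 29 = 62.
  i=5: a_5=2, p_5 = 2*2185 + 1163 = 5533, q_5 = 2*62 + 33 = 157.
  i=6: a_6=1, p_6 = 1*5533 + 2185 = 7718, q_6 = 1*157 + 62 = 219.
  i=7: a_7=1, p_7 = 1*7718 + 5533 = 13251, q_7 = 1*219 + 157 = 376.
  i=8: a_8=7, p_8 = 7*13251 + 7718 = 100475, q_8 = 7*376 + 219 = 2851.
  i=9: a_9=4, p_9 = 4*100475 + 13251 = 415151, q_9 = 4*2851 + 376 = 11780.
Check: 415151^2 - 1242*11780^2 = 172350352801 - 172350352800 = 1, so (x, y) = (415151, 11780) solves the equation, and by the theorem it is the least positive solution.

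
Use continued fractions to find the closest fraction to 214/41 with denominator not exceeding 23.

120/23

Expand x = 214/41 as a continued fraction with the Euclidean algorithm:
  214 = 5*41 + 9, so a_0 = 5.
  41 = 4*9 + 5, so a_1 = 4.
  9 = 1*5 + 4, so a_2 = 1.
  5 = 1*4 + 1, so a_3 = 1.
  4 = 4*1 + 0, so a_4 = 4.
so x = [5; 4, 1, 1, 4].
Convergents (p_i = a_i*p_{i-1} + p_{i-2}, q_i = a_i*q_{i-1} + q_{i-2} with p_{-2}=0, p_{-1}=1, q_{-2}=1, q_{-1}=0), until the denominator exceeds 23:
  i=0: a_0=5, p_0 = 5*1 + 0 = 5, q_0 = 5*0 + 1 = 1.
  i=1: a_1=4, p_1 = 4*5 + 1 = 21, q_1 = 4*1 + 0 = 4.
  i=2: a_2=1, p_2 = 1*21 + 5 = 26, q_2 = 1*4 + 1 = 5.
  i=3: a_3=1, p_3 = 1*26 + 21 = 47, q_3 = 1*5 + 4 = 9.
  i=4: a_4=4, p_4 = 4*47 + 26 = 214, q_4 = 4*9 + 5 = 41.
q_4 = 41 > 23, so the last convergent with denominator <= 23 is p_3/q_3 = 47/9.
The closest fraction with denominator <= 23 is either p_3/q_3 or the intermediate fraction (k*p_3 + p_2)/(k*q_3 + q_2) with the largest k >= 1 whose denominator stays <= 23; these approach x as k grows, and every other convergent or intermediate fraction in range is farther away.
Largest k: floor((23 - q_2)/q_3) = floor((23 - 5)/9) = 2.
That gives (2*47 + 26)/(2*9 + 5) = 120/23.
Compare the errors: |x - 47/9| = |214*9 - 47*41|/(41*9) = 1/369, and |x - 120/23| = |214*23 - 120*41|/(41*23) = 2/943.
Cross-multiplying, 2*369 = 738 < 943 = 1*943, so 2/943 is smaller: the intermediate fraction 120/23 is closer to x than 47/9.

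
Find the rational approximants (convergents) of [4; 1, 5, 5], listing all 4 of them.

Using the convergent recurrence p_i = a_i*p_{i-1} + p_{i-2}, q_i = a_i*q_{i-1} + q_{i-2} with p_{-2}=0, p_{-1}=1, q_{-2}=1, q_{-1}=0:
  i=0: a_0=4, p_0 = 4*1 + 0 = 4, q_0 = 4*0 + 1 = 1.
  i=1: a_1=1, p_1 = 1*4 + 1 = 5, q_1 = 1*1 + 0 = 1.
  i=2: a_2=5, p_2 = 5*5 + 4 = 29, q_2 = 5*1 + 1 = 6.
  i=3: a_3=5, p_3 = 5*29 + 5 = 150, q_3 = 5*6 + 1 = 31.

4/1, 5/1, 29/6, 150/31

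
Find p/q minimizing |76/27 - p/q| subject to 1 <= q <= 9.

14/5

Expand x = 76/27 as a continued fraction with the Euclidean algorithm:
  76 = 2*27 + 22, so a_0 = 2.
  27 = 1*22 + 5, so a_1 = 1.
  22 = 4*5 + 2, so a_2 = 4.
  5 = 2*2 + 1, so a_3 = 2.
  2 = 2*1 + 0, so a_4 = 2.
so x = [2; 1, 4, 2, 2].
Convergents (p_i = a_i*p_{i-1} + p_{i-2}, q_i = a_i*q_{i-1} + q_{i-2} with p_{-2}=0, p_{-1}=1, q_{-2}=1, q_{-1}=0), until the denominator exceeds 9:
  i=0: a_0=2, p_0 = 2*1 + 0 = 2, q_0 = 2*0 + 1 = 1.
  i=1: a_1=1, p_1 = 1*2 + 1 = 3, q_1 = 1*1 + 0 = 1.
  i=2: a_2=4, p_2 = 4*3 + 2 = 14, q_2 = 4*1 + 1 = 5.
  i=3: a_3=2, p_3 = 2*14 + 3 = 31, q_3 = 2*5 + 1 = 11.
q_3 = 11 > 9, so the last convergent with denominator <= 9 is p_2/q_2 = 14/5.
The closest fraction with denominator <= 9 is either p_2/q_2 or the intermediate fraction (k*p_2 + p_1)/(k*q_2 + q_1) with the largest k >= 1 whose denominator stays <= 9; these approach x as k grows, and every other convergent or intermediate fraction in range is farther away.
Largest k: floor((9 - q_1)/q_2) = floor((9 - 1)/5) = 1.
That gives (1*14 + 3)/(1*5 + 1) = 17/6.
Compare the errors: |x - 14/5| = |76*5 - 14*27|/(27*5) = 2/135, and |x - 17/6| = |76*6 - 17*27|/(27*6) = 3/162.
Cross-multiplying, 2*162 = 324 < 405 = 3*135, so 2/135 is smaller: the convergent 14/5 is closer to x than 17/6.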